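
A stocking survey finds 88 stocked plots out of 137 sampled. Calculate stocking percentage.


Formula: Stocking % = stocked plots / total plots * 100
Stocking = 88 / 137 * 100
Stocking = 0.6423 * 100 = 64.2%

64.2


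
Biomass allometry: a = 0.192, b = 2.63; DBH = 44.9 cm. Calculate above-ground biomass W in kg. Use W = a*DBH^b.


Formula: W = a * DBH^b  (allometric power law)
DBH^b = 44.9^2.63 = 22151.7416
W = 0.192 * 22151.7416 = 4253.1 kg

4253.1


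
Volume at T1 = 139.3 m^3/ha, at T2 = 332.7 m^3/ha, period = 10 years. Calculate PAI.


Formula: PAI = (V_T2 - V_T1) / (T2 - T1)
Volume increment = 332.7 - 139.3 = 193.4 m^3/ha
PAI = 193.4 / 10 = 19.34 m^3/ha/year

19.34


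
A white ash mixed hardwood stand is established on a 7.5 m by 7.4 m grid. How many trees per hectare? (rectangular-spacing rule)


Formula: TPH = 10000 m^2/ha / (spacing_x * spacing_y)
Area per tree = 7.5 m * 7.4 m = 55.5 m^2
TPH = 10000 / 55.5 = 180 trees/ha

180


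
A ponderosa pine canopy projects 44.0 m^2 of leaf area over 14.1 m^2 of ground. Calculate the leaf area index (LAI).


Formula: LAI = total leaf area / ground area  (dimensionless)
LAI = 44.0 m^2 / 14.1 m^2
LAI = 3.12

3.12


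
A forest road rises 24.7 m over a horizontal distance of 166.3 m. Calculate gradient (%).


Formula: Gradient = rise / run * 100
Gradient = 24.7 / 166.3 * 100 = 14.9%

14.9


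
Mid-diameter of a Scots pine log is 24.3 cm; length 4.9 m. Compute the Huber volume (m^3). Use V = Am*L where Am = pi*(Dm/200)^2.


Huber: V = Am * L,  Am = pi*(Dm/200)^2
Am = pi*(24.3/200)^2 = 0.046377 m^2
V = 0.046377*4.9 = 0.2272 m^3

0.2272


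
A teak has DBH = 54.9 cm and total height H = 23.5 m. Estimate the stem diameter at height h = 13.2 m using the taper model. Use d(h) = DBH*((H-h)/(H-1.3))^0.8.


Taper: d(h) = DBH * ((H - h) / (H - 1.3))^0.8
Numerator = H - h = 23.5 - 13.2 = 10.3 m
Denominator = H - 1.3 = 23.5 - 1.3 = 22.2 m
Ratio = 10.3 / 22.2 = 0.46396
d = 54.9 * 0.46396^0.8 = 29.7 cm

29.7


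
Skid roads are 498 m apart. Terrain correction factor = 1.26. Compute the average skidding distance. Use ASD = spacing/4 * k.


Formula: ASD = (spacing / 4) * correction
Uncorrected distance = spacing / 4 = 498 / 4 = 124.5 m
ASD = 124.5 * 1.26 = 157 m

157


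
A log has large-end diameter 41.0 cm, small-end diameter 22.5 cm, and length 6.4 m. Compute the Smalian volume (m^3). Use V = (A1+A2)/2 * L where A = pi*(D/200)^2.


Smalian: V = (A1 + A2)/2 * L,  A = pi*(D/200)^2
A1 = pi*(41.0/200)^2 = 0.132025 m^2
A2 = pi*(22.5/200)^2 = 0.039761 m^2
V = (0.132025+0.039761)/2*6.4 = 0.5497 m^3

0.5497


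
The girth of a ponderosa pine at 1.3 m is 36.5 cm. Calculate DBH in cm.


Formula: DBH = C / pi
DBH = 36.5 / pi
pi = 3.14159...
DBH = 11.6 cm

11.6


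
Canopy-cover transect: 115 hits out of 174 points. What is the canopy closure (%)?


Formula: Canopy closure = covered points / total points * 100
Closure = 115 / 174 * 100
Closure = 0.6609 * 100 = 66.1%

66.1


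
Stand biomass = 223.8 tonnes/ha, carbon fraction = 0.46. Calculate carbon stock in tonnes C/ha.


Formula: Carbon Stock = Biomass * Carbon Fraction
C = 223.8 t/ha * 0.46
C = 102.9 t C/ha

102.9


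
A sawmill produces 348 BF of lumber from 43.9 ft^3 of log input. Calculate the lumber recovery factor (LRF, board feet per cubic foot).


Formula: LRF = Lumber Output (BF) / Log Input (ft^3)
LRF = 348 BF / 43.9 ft^3
LRF = 7.93 BF/ft^3

7.93


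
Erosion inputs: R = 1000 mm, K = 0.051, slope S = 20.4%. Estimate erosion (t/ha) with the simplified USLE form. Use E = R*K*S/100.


Formula: E = R * K * S / 100  (simplified USLE)
R * K = 1000 * 0.051 = 51.0
E = 51.0 * 20.4 / 100 = 10.4 t/ha

10.4


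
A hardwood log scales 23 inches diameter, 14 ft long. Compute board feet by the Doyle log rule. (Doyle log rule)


Doyle: BF = (D - 4)^2 * L / 16
Adjusted diameter = 23 - 4 = 19 in
(D-4)^2 = 19^2 = 361
BF = 361 * 14 / 16 = 316 BF

316


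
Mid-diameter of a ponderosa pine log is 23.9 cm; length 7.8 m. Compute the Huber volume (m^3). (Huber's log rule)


Huber: V = Am * L,  Am = pi*(Dm/200)^2
Am = pi*(23.9/200)^2 = 0.044863 m^2
V = 0.044863*7.8 = 0.3499 m^3

0.3499


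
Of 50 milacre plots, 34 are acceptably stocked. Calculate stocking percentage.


Formula: Stocking % = stocked plots / total plots * 100
Stocking = 34 / 50 * 100
Stocking = 0.68 * 100 = 68.0%

68.0


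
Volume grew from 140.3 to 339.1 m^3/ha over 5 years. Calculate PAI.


Formula: PAI = (V_T2 - V_T1) / (T2 - T1)
Volume increment = 339.1 - 140.3 = 198.8 m^3/ha
PAI = 198.8 / 5 = 39.76 m^3/ha/year

39.76


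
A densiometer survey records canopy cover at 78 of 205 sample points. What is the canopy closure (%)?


Formula: Canopy closure = covered points / total points * 100
Closure = 78 / 205 * 100
Closure = 0.3805 * 100 = 38.0%

38.0


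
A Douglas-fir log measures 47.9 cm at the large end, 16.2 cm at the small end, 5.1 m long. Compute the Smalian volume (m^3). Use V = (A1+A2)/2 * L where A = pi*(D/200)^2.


Smalian: V = (A1 + A2)/2 * L,  A = pi*(D/200)^2
A1 = pi*(47.9/200)^2 = 0.180203 m^2
A2 = pi*(16.2/200)^2 = 0.020612 m^2
V = (0.180203+0.020612)/2*5.1 = 0.5121 m^3

0.5121


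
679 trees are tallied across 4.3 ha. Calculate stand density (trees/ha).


Formula: Stand Density = N_trees / Area_ha
Density = 679 trees / 4.3 ha
Density = 158 trees/ha

158


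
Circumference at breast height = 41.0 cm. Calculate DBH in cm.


Formula: DBH = C / pi
DBH = 41.0 / pi
pi = 3.14159...
DBH = 13.1 cm

13.1


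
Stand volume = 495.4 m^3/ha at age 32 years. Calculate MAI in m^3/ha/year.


Formula: MAI = Total Volume / Stand Age
MAI = 495.4 m^3/ha / 32 years
MAI = 15.48 m^3/ha/year

15.48


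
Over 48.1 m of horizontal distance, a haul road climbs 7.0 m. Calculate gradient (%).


Formula: Gradient = rise / run * 100
Gradient = 7.0 / 48.1 * 100 = 14.6%

14.6


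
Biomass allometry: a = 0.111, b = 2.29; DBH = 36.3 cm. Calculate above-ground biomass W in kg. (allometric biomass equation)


Formula: W = a * DBH^b  (allometric power law)
DBH^b = 36.3^2.29 = 3734.102
W = 0.111 * 3734.102 = 414.5 kg

414.5


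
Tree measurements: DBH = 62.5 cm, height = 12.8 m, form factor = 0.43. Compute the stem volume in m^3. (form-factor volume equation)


Formula: V = pi * (DBH/200)^2 * H * ff
Radius = DBH/200 = 62.5/200 = 0.3125 m
Radius^2 = 0.3125^2 = 0.09765625 m^2
V = pi * 0.09765625 * 12.8 * 0.43
V = 1.689 m^3

1.689


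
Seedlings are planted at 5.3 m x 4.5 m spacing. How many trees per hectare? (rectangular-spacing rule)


Formula: TPH = 10000 m^2/ha / (spacing_x * spacing_y)
Area per tree = 5.3 m * 4.5 m = 23.85 m^2
TPH = 10000 / 23.85 = 419 trees/ha

419


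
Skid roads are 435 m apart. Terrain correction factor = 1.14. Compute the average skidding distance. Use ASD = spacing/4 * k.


Formula: ASD = (spacing / 4) * correction
Uncorrected distance = spacing / 4 = 435 / 4 = 108.75 m
ASD = 108.75 * 1.14 = 124 m

124


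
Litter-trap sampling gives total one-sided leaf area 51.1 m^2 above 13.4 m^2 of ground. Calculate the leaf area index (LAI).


Formula: LAI = total leaf area / ground area  (dimensionless)
LAI = 51.1 m^2 / 13.4 m^2
LAI = 3.81

3.81


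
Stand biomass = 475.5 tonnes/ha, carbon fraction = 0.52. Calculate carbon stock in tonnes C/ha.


Formula: Carbon Stock = Biomass * Carbon Fraction
C = 475.5 t/ha * 0.52
C = 247.3 t C/ha

247.3


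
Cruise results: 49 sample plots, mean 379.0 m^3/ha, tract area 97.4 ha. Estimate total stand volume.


Formula: Total Volume = Mean Volume per ha * Total Area
Total Volume = 379.0 m^3/ha * 97.4 ha
Total Volume = 36915 m^3

36915


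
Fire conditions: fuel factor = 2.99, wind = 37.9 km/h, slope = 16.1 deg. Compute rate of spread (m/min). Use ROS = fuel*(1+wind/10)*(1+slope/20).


Formula: ROS = fuel * (1 + wind/10) * (1 + slope/20)
Wind factor = 1 + 37.9/10 = 4.79
Slope factor = 1 + 16.1/20 = 1.805
ROS = 2.99 * 4.79 * 1.805 = 25.85 m/min

25.85


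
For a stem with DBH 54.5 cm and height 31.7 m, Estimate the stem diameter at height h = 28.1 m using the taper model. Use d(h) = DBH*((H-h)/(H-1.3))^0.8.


Taper: d(h) = DBH * ((H - h) / (H - 1.3))^0.8
Numerator = H - h = 31.7 - 28.1 = 3.6 m
Denominator = H - 1.3 = 31.7 - 1.3 = 30.4 m
Ratio = 3.6 / 30.4 = 0.11842
d = 54.5 * 0.11842^0.8 = 9.9 cm

9.9


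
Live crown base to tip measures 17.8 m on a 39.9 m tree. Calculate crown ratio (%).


Formula: Crown Ratio = (Crown Length / Total Height) * 100
CR = (17.8 m / 39.9 m) * 100
CR = 0.4461 * 100 = 44.6%

44.6


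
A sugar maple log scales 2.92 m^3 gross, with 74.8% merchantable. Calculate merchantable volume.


Formula: MV = V_total * (merchantable_pct / 100)
Merchantable fraction = 74.8% / 100 = 0.748
MV = 2.92 m^3 * 0.748 = 2.184 m^3

2.184


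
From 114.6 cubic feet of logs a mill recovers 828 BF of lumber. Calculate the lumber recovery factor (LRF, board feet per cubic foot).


Formula: LRF = Lumber Output (BF) / Log Input (ft^3)
LRF = 828 BF / 114.6 ft^3
LRF = 7.23 BF/ft^3

7.23


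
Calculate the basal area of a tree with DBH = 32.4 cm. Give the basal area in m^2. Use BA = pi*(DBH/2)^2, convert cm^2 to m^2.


Formula: BA = pi * (DBH/2)^2 / 10000  (cm^2 to m^2)
Radius = DBH/2 = 32.4/2 = 16.2 cm
BA = pi * 16.2^2 / 10000
   = 824.4796 cm^2 / 10000
   = 0.0824 m^2

0.0824


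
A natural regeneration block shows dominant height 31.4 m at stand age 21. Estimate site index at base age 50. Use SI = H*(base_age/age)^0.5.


Formula: SI = H_dom * (base_age / age)^0.5
Age ratio = 50 / 21 = 2.38095
sqrt(age_ratio) = 1.54303
SI = 31.4 * 1.54303 = 48.5 m

48.5


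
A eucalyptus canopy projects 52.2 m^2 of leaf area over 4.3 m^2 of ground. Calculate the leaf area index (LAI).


Formula: LAI = total leaf area / ground area  (dimensionless)
LAI = 52.2 m^2 / 4.3 m^2
LAI = 12.14

12.14


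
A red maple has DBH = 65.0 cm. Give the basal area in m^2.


Formula: BA = pi * (DBH/2)^2 / 10000  (cm^2 to m^2)
Radius = DBH/2 = 65.0/2 = 32.5 cm
BA = pi * 32.5^2 / 10000
   = 3318.3072 cm^2 / 10000
   = 0.3318 m^2

0.3318


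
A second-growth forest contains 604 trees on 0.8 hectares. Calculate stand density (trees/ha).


Formula: Stand Density = N_trees / Area_ha
Density = 604 trees / 0.8 ha
Density = 755 trees/ha

755


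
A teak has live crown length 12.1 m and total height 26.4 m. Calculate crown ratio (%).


Formula: Crown Ratio = (Crown Length / Total Height) * 100
CR = (12.1 m / 26.4 m) * 100
CR = 0.4583 * 100 = 45.8%

45.8


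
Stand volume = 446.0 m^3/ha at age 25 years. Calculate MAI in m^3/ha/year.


Formula: MAI = Total Volume / Stand Age
MAI = 446.0 m^3/ha / 25 years
MAI = 17.84 m^3/ha/year

17.84


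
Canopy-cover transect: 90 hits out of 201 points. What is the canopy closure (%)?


Formula: Canopy closure = covered points / total points * 100
Closure = 90 / 201 * 100
Closure = 0.4478 * 100 = 44.8%

44.8


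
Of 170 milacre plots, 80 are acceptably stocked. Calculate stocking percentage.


Formula: Stocking % = stocked plots / total plots * 100
Stocking = 80 / 170 * 100
Stocking = 0.4706 * 100 = 47.1%

47.1


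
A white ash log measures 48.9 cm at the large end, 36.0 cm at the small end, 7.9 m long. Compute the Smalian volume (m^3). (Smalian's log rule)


Smalian: V = (A1 + A2)/2 * L,  A = pi*(D/200)^2
A1 = pi*(48.9/200)^2 = 0.187805 m^2
A2 = pi*(36.0/200)^2 = 0.101788 m^2
V = (0.187805+0.101788)/2*7.9 = 1.1439 m^3

1.1439


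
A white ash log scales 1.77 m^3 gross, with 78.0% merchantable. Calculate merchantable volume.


Formula: MV = V_total * (merchantable_pct / 100)
Merchantable fraction = 78.0% / 100 = 0.78
MV = 1.77 m^3 * 0.78 = 1.381 m^3

1.381


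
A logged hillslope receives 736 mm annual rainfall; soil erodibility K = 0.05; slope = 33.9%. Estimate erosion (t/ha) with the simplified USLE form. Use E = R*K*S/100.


Formula: E = R * K * S / 100  (simplified USLE)
R * K = 736 * 0.05 = 36.8
E = 36.8 * 33.9 / 100 = 12.48 t/ha

12.48


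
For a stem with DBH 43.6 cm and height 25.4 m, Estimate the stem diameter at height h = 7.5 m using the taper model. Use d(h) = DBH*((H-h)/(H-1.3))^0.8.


Taper: d(h) = DBH * ((H - h) / (H - 1.3))^0.8
Numerator = H - h = 25.4 - 7.5 = 17.9 m
Denominator = H - 1.3 = 25.4 - 1.3 = 24.1 m
Ratio = 17.9 / 24.1 = 0.74274
d = 43.6 * 0.74274^0.8 = 34.4 cm

34.4


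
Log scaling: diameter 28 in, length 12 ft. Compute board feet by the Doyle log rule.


Doyle: BF = (D - 4)^2 * L / 16
Adjusted diameter = 28 - 4 = 24 in
(D-4)^2 = 24^2 = 576
BF = 576 * 12 / 16 = 432 BF

432


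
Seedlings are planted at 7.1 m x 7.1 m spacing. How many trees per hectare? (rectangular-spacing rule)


Formula: TPH = 10000 m^2/ha / (spacing_x * spacing_y)
Area per tree = 7.1 m * 7.1 m = 50.41 m^2
TPH = 10000 / 50.41 = 198 trees/ha

198


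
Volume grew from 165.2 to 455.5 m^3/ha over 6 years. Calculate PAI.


Formula: PAI = (V_T2 - V_T1) / (T2 - T1)
Volume increment = 455.5 - 165.2 = 290.3 m^3/ha
PAI = 290.3 / 6 = 48.38 m^3/ha/year

48.38


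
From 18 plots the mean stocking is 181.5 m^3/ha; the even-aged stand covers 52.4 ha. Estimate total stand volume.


Formula: Total Volume = Mean Volume per ha * Total Area
Total Volume = 181.5 m^3/ha * 52.4 ha
Total Volume = 9511 m^3

9511


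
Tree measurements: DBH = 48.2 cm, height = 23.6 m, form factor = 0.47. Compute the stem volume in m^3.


Formula: V = pi * (DBH/200)^2 * H * ff
Radius = DBH/200 = 48.2/200 = 0.241 m
Radius^2 = 0.241^2 = 0.058081 m^2
V = pi * 0.058081 * 23.6 * 0.47
V = 2.024 m^3

2.024


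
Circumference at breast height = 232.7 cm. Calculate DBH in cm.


Formula: DBH = C / pi
DBH = 232.7 / pi
pi = 3.14159...
DBH = 74.1 cm

74.1


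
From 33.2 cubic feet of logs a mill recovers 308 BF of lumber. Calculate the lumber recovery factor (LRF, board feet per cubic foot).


Formula: LRF = Lumber Output (BF) / Log Input (ft^3)
LRF = 308 BF / 33.2 ft^3
LRF = 9.28 BF/ft^3

9.28


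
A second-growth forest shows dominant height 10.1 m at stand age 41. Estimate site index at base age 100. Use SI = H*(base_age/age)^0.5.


Formula: SI = H_dom * (base_age / age)^0.5
Age ratio = 100 / 41 = 2.43902
sqrt(age_ratio) = 1.56174
SI = 10.1 * 1.56174 = 15.8 m

15.8


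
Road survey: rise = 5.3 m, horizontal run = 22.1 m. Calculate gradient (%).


Formula: Gradient = rise / run * 100
Gradient = 5.3 / 22.1 * 100 = 24.0%

24.0


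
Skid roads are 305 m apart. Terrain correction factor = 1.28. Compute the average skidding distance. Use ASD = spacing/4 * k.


Formula: ASD = (spacing / 4) * correction
Uncorrected distance = spacing / 4 = 305 / 4 = 76.25 m
ASD = 76.25 * 1.28 = 98 m

98


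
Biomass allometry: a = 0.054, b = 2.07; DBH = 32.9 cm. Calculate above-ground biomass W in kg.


Formula: W = a * DBH^b  (allometric power law)
DBH^b = 32.9^2.07 = 1382.2784
W = 0.054 * 1382.2784 = 74.6 kg

74.6


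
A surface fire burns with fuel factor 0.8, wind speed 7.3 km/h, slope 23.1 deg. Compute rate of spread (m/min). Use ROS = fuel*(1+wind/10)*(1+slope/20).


Formula: ROS = fuel * (1 + wind/10) * (1 + slope/20)
Wind factor = 1 + 7.3/10 = 1.73
Slope factor = 1 + 23.1/20 = 2.155
ROS = 0.8 * 1.73 * 2.155 = 2.98 m/min

2.98


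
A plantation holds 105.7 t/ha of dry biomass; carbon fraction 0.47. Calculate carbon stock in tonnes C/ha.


Formula: Carbon Stock = Biomass * Carbon Fraction
C = 105.7 t/ha * 0.47
C = 49.7 t C/ha

49.7


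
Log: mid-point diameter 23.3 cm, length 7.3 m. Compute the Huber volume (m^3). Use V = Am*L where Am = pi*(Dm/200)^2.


Huber: V = Am * L,  Am = pi*(Dm/200)^2
Am = pi*(23.3/200)^2 = 0.042638 m^2
V = 0.042638*7.3 = 0.3113 m^3

0.3113


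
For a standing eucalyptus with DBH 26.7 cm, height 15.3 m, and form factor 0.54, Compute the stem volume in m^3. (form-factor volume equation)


Formula: V = pi * (DBH/200)^2 * H * ff
Radius = DBH/200 = 26.7/200 = 0.1335 m
Radius^2 = 0.1335^2 = 0.01782225 m^2
V = pi * 0.01782225 * 15.3 * 0.54
V = 0.463 m^3

0.463


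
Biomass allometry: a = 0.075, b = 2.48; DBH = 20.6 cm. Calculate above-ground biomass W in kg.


Formula: W = a * DBH^b  (allometric power law)
DBH^b = 20.6^2.48 = 1812.9704
W = 0.075 * 1812.9704 = 136.0 kg

136.0


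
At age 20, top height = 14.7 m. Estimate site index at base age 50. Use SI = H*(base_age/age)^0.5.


Formula: SI = H_dom * (base_age / age)^0.5
Age ratio = 50 / 20 = 2.5
sqrt(age_ratio) = 1.58114
SI = 14.7 * 1.58114 = 23.2 m

23.2


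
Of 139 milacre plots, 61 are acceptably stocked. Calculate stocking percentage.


Formula: Stocking % = stocked plots / total plots * 100
Stocking = 61 / 139 * 100
Stocking = 0.4388 * 100 = 43.9%

43.9


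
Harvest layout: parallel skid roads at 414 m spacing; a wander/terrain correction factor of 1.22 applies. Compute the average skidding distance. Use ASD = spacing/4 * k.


Formula: ASD = (spacing / 4) * correction
Uncorrected distance = spacing / 4 = 414 / 4 = 103.5 m
ASD = 103.5 * 1.22 = 126 m

126


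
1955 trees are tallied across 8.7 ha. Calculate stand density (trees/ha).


Formula: Stand Density = N_trees / Area_ha
Density = 1955 trees / 8.7 ha
Density = 225 trees/ha

225


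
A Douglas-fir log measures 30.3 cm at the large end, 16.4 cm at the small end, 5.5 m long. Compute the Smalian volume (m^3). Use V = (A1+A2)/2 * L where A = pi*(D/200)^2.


Smalian: V = (A1 + A2)/2 * L,  A = pi*(D/200)^2
A1 = pi*(30.3/200)^2 = 0.072107 m^2
A2 = pi*(16.4/200)^2 = 0.021124 m^2
V = (0.072107+0.021124)/2*5.5 = 0.2564 m^3

0.2564


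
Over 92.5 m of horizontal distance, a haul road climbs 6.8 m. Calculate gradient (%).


Formula: Gradient = rise / run * 100
Gradient = 6.8 / 92.5 * 100 = 7.4%

7.4


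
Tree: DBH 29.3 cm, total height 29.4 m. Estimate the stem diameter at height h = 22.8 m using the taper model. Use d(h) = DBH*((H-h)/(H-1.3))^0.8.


Taper: d(h) = DBH * ((H - h) / (H - 1.3))^0.8
Numerator = H - h = 29.4 - 22.8 = 6.6 m
Denominator = H - 1.3 = 29.4 - 1.3 = 28.1 m
Ratio = 6.6 / 28.1 = 0.23488
d = 29.3 * 0.23488^0.8 = 9.2 cm

9.2


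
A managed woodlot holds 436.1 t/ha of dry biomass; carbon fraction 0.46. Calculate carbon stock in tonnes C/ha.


Formula: Carbon Stock = Biomass * Carbon Fraction
C = 436.1 t/ha * 0.46
C = 200.6 t C/ha

200.6


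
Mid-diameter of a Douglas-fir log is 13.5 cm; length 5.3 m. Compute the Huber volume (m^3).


Huber: V = Am * L,  Am = pi*(Dm/200)^2
Am = pi*(13.5/200)^2 = 0.014314 m^2
V = 0.014314*5.3 = 0.0759 m^3

0.0759


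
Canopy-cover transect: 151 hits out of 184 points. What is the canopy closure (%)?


Formula: Canopy closure = covered points / total points * 100
Closure = 151 / 184 * 100
Closure = 0.8207 * 100 = 82.1%

82.1


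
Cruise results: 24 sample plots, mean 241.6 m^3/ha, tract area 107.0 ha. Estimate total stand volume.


Formula: Total Volume = Mean Volume per ha * Total Area
Total Volume = 241.6 m^3/ha * 107.0 ha
Total Volume = 25851 m^3

25851


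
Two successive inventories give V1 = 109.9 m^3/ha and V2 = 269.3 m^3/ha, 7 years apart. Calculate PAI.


Formula: PAI = (V_T2 - V_T1) / (T2 - T1)
Volume increment = 269.3 - 109.9 = 159.4 m^3/ha
PAI = 159.4 / 7 = 22.77 m^3/ha/year

22.77


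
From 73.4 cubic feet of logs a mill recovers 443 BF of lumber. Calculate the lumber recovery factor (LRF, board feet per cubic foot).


Formula: LRF = Lumber Output (BF) / Log Input (ft^3)
LRF = 443 BF / 73.4 ft^3
LRF = 6.04 BF/ft^3

6.04


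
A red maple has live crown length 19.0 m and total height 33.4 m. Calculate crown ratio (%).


Formula: Crown Ratio = (Crown Length / Total Height) * 100
CR = (19.0 m / 33.4 m) * 100
CR = 0.5689 * 100 = 56.9%

56.9


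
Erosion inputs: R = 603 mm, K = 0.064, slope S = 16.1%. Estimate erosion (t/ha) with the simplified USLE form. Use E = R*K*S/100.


Formula: E = R * K * S / 100  (simplified USLE)
R * K = 603 * 0.064 = 38.592
E = 38.592 * 16.1 / 100 = 6.21 t/ha

6.21


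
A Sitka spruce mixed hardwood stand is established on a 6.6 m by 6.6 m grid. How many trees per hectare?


Formula: TPH = 10000 m^2/ha / (spacing_x * spacing_y)
Area per tree = 6.6 m * 6.6 m = 43.56 m^2
TPH = 10000 / 43.56 = 230 trees/ha

230


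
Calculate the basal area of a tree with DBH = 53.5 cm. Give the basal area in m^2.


Formula: BA = pi * (DBH/2)^2 / 10000  (cm^2 to m^2)
Radius = DBH/2 = 53.5/2 = 26.75 cm
BA = pi * 26.75^2 / 10000
   = 2248.0059 cm^2 / 10000
   = 0.2248 m^2

0.2248


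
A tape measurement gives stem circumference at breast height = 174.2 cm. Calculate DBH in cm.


Formula: DBH = C / pi
DBH = 174.2 / pi
pi = 3.14159...
DBH = 55.4 cm

55.4


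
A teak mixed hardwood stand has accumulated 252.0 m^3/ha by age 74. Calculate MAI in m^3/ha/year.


Formula: MAI = Total Volume / Stand Age
MAI = 252.0 m^3/ha / 74 years
MAI = 3.41 m^3/ha/year

3.41


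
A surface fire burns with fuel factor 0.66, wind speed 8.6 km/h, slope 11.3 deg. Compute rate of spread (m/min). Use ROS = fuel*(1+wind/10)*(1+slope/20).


Formula: ROS = fuel * (1 + wind/10) * (1 + slope/20)
Wind factor = 1 + 8.6/10 = 1.86
Slope factor = 1 + 11.3/20 = 1.565
ROS = 0.66 * 1.86 * 1.565 = 1.92 m/min

1.92


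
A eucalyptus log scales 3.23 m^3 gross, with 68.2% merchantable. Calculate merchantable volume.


Formula: MV = V_total * (merchantable_pct / 100)
Merchantable fraction = 68.2% / 100 = 0.682
MV = 3.23 m^3 * 0.682 = 2.203 m^3

2.203


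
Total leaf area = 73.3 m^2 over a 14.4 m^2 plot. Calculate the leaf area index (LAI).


Formula: LAI = total leaf area / ground area  (dimensionless)
LAI = 73.3 m^2 / 14.4 m^2
LAI = 5.09

5.09


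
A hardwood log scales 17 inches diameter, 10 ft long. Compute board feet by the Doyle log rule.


Doyle: BF = (D - 4)^2 * L / 16
Adjusted diameter = 17 - 4 = 13 in
(D-4)^2 = 13^2 = 169
BF = 169 * 10 / 16 = 106 BF

106


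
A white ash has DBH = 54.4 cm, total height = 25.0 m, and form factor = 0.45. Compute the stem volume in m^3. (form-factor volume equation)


Formula: V = pi * (DBH/200)^2 * H * ff
Radius = DBH/200 = 54.4/200 = 0.272 m
Radius^2 = 0.272^2 = 0.073984 m^2
V = pi * 0.073984 * 25.0 * 0.45
V = 2.615 m^3

2.615


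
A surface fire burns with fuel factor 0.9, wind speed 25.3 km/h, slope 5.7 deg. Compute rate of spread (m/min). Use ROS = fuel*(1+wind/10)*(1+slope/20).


Formula: ROS = fuel * (1 + wind/10) * (1 + slope/20)
Wind factor = 1 + 25.3/10 = 3.53
Slope factor = 1 + 5.7/20 = 1.285
ROS = 0.9 * 3.53 * 1.285 = 4.08 m/min

4.08


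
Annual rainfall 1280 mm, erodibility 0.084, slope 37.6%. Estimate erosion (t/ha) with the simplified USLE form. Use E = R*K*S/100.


Formula: E = R * K * S / 100  (simplified USLE)
R * K = 1280 * 0.084 = 107.52
E = 107.52 * 37.6 / 100 = 40.43 t/ha

40.43


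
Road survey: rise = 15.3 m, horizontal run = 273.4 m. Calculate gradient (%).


Formula: Gradient = rise / run * 100
Gradient = 15.3 / 273.4 * 100 = 5.6%

5.6


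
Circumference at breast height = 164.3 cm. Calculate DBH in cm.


Formula: DBH = C / pi
DBH = 164.3 / pi
pi = 3.14159...
DBH = 52.3 cm

52.3


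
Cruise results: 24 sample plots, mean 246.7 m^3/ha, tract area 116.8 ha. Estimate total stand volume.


Formula: Total Volume = Mean Volume per ha * Total Area
Total Volume = 246.7 m^3/ha * 116.8 ha
Total Volume = 28815 m^3

28815


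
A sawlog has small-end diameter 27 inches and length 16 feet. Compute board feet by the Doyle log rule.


Doyle: BF = (D - 4)^2 * L / 16
Adjusted diameter = 27 - 4 = 23 in
(D-4)^2 = 23^2 = 529
BF = 529 * 16 / 16 = 529 BF

529


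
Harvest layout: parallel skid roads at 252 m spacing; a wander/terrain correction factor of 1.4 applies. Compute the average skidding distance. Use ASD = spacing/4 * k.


Formula: ASD = (spacing / 4) * correction
Uncorrected distance = spacing / 4 = 252 / 4 = 63 m
ASD = 63 * 1.4 = 88 m

88


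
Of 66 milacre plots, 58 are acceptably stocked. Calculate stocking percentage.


Formula: Stocking % = stocked plots / total plots * 100
Stocking = 58 / 66 * 100
Stocking = 0.8788 * 100 = 87.9%

87.9


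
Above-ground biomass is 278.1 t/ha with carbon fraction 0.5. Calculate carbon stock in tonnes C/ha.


Formula: Carbon Stock = Biomass * Carbon Fraction
C = 278.1 t/ha * 0.5
C = 139.1 t C/ha

139.1


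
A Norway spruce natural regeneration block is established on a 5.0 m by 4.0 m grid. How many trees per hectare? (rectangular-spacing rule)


Formula: TPH = 10000 m^2/ha / (spacing_x * spacing_y)
Area per tree = 5.0 m * 4.0 m = 20.0 m^2
TPH = 10000 / 20.0 = 500 trees/ha

500


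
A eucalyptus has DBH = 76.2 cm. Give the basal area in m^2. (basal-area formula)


Formula: BA = pi * (DBH/2)^2 / 10000  (cm^2 to m^2)
Radius = DBH/2 = 76.2/2 = 38.1 cm
BA = pi * 38.1^2 / 10000
   = 4560.3673 cm^2 / 10000
   = 0.456 m^2

0.456


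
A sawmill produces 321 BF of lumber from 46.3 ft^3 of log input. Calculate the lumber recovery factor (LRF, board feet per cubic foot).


Formula: LRF = Lumber Output (BF) / Log Input (ft^3)
LRF = 321 BF / 46.3 ft^3
LRF = 6.93 BF/ft^3

6.93


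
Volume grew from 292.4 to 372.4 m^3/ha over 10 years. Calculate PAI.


Formula: PAI = (V_T2 - V_T1) / (T2 - T1)
Volume increment = 372.4 - 292.4 = 80.0 m^3/ha
PAI = 80.0 / 10 = 8.0 m^3/ha/year

8.0


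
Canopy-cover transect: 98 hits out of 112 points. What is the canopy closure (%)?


Formula: Canopy closure = covered points / total points * 100
Closure = 98 / 112 * 100
Closure = 0.875 * 100 = 87.5%

87.5


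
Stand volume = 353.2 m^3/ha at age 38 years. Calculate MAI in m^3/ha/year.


Formula: MAI = Total Volume / Stand Age
MAI = 353.2 m^3/ha / 38 years
MAI = 9.29 m^3/ha/year

9.29


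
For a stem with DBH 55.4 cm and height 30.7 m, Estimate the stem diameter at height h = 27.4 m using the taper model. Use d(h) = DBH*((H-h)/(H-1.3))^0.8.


Taper: d(h) = DBH * ((H - h) / (H - 1.3))^0.8
Numerator = H - h = 30.7 - 27.4 = 3.3 m
Denominator = H - 1.3 = 30.7 - 1.3 = 29.4 m
Ratio = 3.3 / 29.4 = 0.11224
d = 55.4 * 0.11224^0.8 = 9.6 cm

9.6


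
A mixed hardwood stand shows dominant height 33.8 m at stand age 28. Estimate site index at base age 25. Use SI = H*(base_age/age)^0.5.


Formula: SI = H_dom * (base_age / age)^0.5
Age ratio = 25 / 28 = 0.89286
sqrt(age_ratio) = 0.94491
SI = 33.8 * 0.94491 = 31.9 m

31.9


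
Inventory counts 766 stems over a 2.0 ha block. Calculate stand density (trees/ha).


Formula: Stand Density = N_trees / Area_ha
Density = 766 trees / 2.0 ha
Density = 383 trees/ha

383


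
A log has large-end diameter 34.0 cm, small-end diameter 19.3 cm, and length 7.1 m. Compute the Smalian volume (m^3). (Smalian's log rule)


Smalian: V = (A1 + A2)/2 * L,  A = pi*(D/200)^2
A1 = pi*(34.0/200)^2 = 0.090792 m^2
A2 = pi*(19.3/200)^2 = 0.029255 m^2
V = (0.090792+0.029255)/2*7.1 = 0.4262 m^3

0.4262


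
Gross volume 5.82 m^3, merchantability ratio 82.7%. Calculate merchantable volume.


Formula: MV = V_total * (merchantable_pct / 100)
Merchantable fraction = 82.7% / 100 = 0.827
MV = 5.82 m^3 * 0.827 = 4.813 m^3

4.813


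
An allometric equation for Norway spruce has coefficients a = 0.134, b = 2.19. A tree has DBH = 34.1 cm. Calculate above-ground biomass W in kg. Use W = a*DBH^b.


Formula: W = a * DBH^b  (allometric power law)
DBH^b = 34.1^2.19 = 2273.6944
W = 0.134 * 2273.6944 = 304.7 kg

304.7


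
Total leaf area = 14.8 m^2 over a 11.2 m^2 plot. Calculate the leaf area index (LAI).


Formula: LAI = total leaf area / ground area  (dimensionless)
LAI = 14.8 m^2 / 11.2 m^2
LAI = 1.32

1.32


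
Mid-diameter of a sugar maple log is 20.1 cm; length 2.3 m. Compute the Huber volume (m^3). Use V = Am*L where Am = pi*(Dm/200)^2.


Huber: V = Am * L,  Am = pi*(Dm/200)^2
Am = pi*(20.1/200)^2 = 0.031731 m^2
V = 0.031731*2.3 = 0.073 m^3

0.073


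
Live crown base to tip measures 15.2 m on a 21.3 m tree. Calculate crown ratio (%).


Formula: Crown Ratio = (Crown Length / Total Height) * 100
CR = (15.2 m / 21.3 m) * 100
CR = 0.7136 * 100 = 71.4%

71.4


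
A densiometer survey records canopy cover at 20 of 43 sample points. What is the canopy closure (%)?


Formula: Canopy closure = covered points / total points * 100
Closure = 20 / 43 * 100
Closure = 0.4651 * 100 = 46.5%

46.5


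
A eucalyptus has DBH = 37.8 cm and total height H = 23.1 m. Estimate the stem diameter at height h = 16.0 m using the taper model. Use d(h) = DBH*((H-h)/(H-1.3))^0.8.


Taper: d(h) = DBH * ((H - h) / (H - 1.3))^0.8
Numerator = H - h = 23.1 - 16.0 = 7.1 m
Denominator = H - 1.3 = 23.1 - 1.3 = 21.8 m
Ratio = 7.1 / 21.8 = 0.32569
d = 37.8 * 0.32569^0.8 = 15.4 cm

15.4


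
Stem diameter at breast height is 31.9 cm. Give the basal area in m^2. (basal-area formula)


Formula: BA = pi * (DBH/2)^2 / 10000  (cm^2 to m^2)
Radius = DBH/2 = 31.9/2 = 15.95 cm
BA = pi * 15.95^2 / 10000
   = 799.229 cm^2 / 10000
   = 0.0799 m^2

0.0799


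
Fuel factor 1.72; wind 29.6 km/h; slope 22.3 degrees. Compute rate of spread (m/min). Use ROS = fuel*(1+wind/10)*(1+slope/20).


Formula: ROS = fuel * (1 + wind/10) * (1 + slope/20)
Wind factor = 1 + 29.6/10 = 3.96
Slope factor = 1 + 22.3/20 = 2.115
ROS = 1.72 * 3.96 * 2.115 = 14.41 m/min

14.41


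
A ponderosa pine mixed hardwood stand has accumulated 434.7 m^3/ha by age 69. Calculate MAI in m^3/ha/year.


Formula: MAI = Total Volume / Stand Age
MAI = 434.7 m^3/ha / 69 years
MAI = 6.3 m^3/ha/year

6.3


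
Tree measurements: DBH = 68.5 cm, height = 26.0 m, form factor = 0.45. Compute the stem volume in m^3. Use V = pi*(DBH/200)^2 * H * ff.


Formula: V = pi * (DBH/200)^2 * H * ff
Radius = DBH/200 = 68.5/200 = 0.3425 m
Radius^2 = 0.3425^2 = 0.11730625 m^2
V = pi * 0.11730625 * 26.0 * 0.45
V = 4.312 m^3

4.312


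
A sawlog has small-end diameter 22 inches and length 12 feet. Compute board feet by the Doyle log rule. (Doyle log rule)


Doyle: BF = (D - 4)^2 * L / 16
Adjusted diameter = 22 - 4 = 18 in
(D-4)^2 = 18^2 = 324
BF = 324 * 12 / 16 = 243 BF

243


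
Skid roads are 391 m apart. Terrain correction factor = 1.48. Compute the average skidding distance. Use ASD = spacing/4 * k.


Formula: ASD = (spacing / 4) * correction
Uncorrected distance = spacing / 4 = 391 / 4 = 97.75 m
ASD = 97.75 * 1.48 = 145 m

145


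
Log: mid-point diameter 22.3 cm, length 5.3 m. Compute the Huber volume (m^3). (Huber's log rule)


Huber: V = Am * L,  Am = pi*(Dm/200)^2
Am = pi*(22.3/200)^2 = 0.039057 m^2
V = 0.039057*5.3 = 0.207 m^3

0.207


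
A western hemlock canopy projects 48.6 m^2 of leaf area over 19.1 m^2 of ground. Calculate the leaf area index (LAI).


Formula: LAI = total leaf area / ground area  (dimensionless)
LAI = 48.6 m^2 / 19.1 m^2
LAI = 2.54

2.54


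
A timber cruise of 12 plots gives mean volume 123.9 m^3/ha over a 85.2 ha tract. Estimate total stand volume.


Formula: Total Volume = Mean Volume per ha * Total Area
Total Volume = 123.9 m^3/ha * 85.2 ha
Total Volume = 10556 m^3

10556


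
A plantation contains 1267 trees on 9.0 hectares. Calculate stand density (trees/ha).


Formula: Stand Density = N_trees / Area_ha
Density = 1267 trees / 9.0 ha
Density = 141 trees/ha

141


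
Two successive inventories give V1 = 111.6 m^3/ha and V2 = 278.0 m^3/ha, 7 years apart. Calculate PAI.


Formula: PAI = (V_T2 - V_T1) / (T2 - T1)
Volume increment = 278.0 - 111.6 = 166.4 m^3/ha
PAI = 166.4 / 7 = 23.77 m^3/ha/year

23.77


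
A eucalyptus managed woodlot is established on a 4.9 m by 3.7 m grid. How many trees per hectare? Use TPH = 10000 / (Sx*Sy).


Formula: TPH = 10000 m^2/ha / (spacing_x * spacing_y)
Area per tree = 4.9 m * 3.7 m = 18.13 m^2
TPH = 10000 / 18.13 = 552 trees/ha

552


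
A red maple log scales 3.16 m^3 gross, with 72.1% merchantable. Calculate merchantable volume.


Formula: MV = V_total * (merchantable_pct / 100)
Merchantable fraction = 72.1% / 100 = 0.721
MV = 3.16 m^3 * 0.721 = 2.278 m^3

2.278


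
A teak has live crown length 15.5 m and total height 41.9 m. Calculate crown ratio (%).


Formula: Crown Ratio = (Crown Length / Total Height) * 100
CR = (15.5 m / 41.9 m) * 100
CR = 0.3699 * 100 = 37.0%

37.0


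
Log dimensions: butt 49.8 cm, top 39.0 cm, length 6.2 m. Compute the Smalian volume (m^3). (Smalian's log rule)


Smalian: V = (A1 + A2)/2 * L,  A = pi*(D/200)^2
A1 = pi*(49.8/200)^2 = 0.194782 m^2
A2 = pi*(39.0/200)^2 = 0.119459 m^2
V = (0.194782+0.119459)/2*6.2 = 0.9741 m^3

0.9741


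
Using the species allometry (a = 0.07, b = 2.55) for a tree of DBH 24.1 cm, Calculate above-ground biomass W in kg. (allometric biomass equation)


Formula: W = a * DBH^b  (allometric power law)
DBH^b = 24.1^2.55 = 3343.0545
W = 0.07 * 3343.0545 = 234.0 kg

234.0


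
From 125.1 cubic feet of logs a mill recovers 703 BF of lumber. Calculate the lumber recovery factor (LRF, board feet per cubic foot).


Formula: LRF = Lumber Output (BF) / Log Input (ft^3)
LRF = 703 BF / 125.1 ft^3
LRF = 5.62 BF/ft^3

5.62


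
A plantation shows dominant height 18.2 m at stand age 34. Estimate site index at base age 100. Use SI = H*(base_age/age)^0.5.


Formula: SI = H_dom * (base_age / age)^0.5
Age ratio = 100 / 34 = 2.94118
sqrt(age_ratio) = 1.71499
SI = 18.2 * 1.71499 = 31.2 m

31.2


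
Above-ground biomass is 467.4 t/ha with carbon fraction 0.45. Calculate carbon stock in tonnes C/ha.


Formula: Carbon Stock = Biomass * Carbon Fraction
C = 467.4 t/ha * 0.45
C = 210.3 t C/ha

210.3


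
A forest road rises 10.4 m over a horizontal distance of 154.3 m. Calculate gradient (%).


Formula: Gradient = rise / run * 100
Gradient = 10.4 / 154.3 * 100 = 6.7%

6.7


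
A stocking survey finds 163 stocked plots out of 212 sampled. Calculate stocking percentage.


Formula: Stocking % = stocked plots / total plots * 100
Stocking = 163 / 212 * 100
Stocking = 0.7689 * 100 = 76.9%

76.9


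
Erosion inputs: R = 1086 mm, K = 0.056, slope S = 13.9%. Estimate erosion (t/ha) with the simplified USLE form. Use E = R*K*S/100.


Formula: E = R * K * S / 100  (simplified USLE)
R * K = 1086 * 0.056 = 60.816
E = 60.816 * 13.9 / 100 = 8.45 t/ha

8.45


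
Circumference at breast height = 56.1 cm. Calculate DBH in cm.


Formula: DBH = C / pi
DBH = 56.1 / pi
pi = 3.14159...
DBH = 17.9 cm

17.9


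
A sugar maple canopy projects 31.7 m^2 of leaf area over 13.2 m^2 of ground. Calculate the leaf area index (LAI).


Formula: LAI = total leaf area / ground area  (dimensionless)
LAI = 31.7 m^2 / 13.2 m^2
LAI = 2.4

2.4


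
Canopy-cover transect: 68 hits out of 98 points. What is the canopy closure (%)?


Formula: Canopy closure = covered points / total points * 100
Closure = 68 / 98 * 100
Closure = 0.6939 * 100 = 69.4%

69.4


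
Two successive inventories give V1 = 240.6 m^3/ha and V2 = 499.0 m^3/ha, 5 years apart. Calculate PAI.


Formula: PAI = (V_T2 - V_T1) / (T2 - T1)
Volume increment = 499.0 - 240.6 = 258.4 m^3/ha
PAI = 258.4 / 5 = 51.68 m^3/ha/year

51.68


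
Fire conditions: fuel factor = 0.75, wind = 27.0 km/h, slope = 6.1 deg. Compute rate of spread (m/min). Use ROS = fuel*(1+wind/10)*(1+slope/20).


Formula: ROS = fuel * (1 + wind/10) * (1 + slope/20)
Wind factor = 1 + 27.0/10 = 3.7
Slope factor = 1 + 6.1/20 = 1.305
ROS = 0.75 * 3.7 * 1.305 = 3.62 m/min

3.62


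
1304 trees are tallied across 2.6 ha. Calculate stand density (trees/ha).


Formula: Stand Density = N_trees / Area_ha
Density = 1304 trees / 2.6 ha
Density = 502 trees/ha

502


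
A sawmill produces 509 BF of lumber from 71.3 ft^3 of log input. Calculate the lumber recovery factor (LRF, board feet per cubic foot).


Formula: LRF = Lumber Output (BF) / Log Input (ft^3)
LRF = 509 BF / 71.3 ft^3
LRF = 7.14 BF/ft^3

7.14


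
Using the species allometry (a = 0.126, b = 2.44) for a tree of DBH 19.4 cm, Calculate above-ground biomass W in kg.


Formula: W = a * DBH^b  (allometric power law)
DBH^b = 19.4^2.44 = 1387.5103
W = 0.126 * 1387.5103 = 174.8 kg

174.8


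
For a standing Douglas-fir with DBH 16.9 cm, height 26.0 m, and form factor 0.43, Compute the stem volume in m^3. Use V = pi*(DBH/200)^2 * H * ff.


Formula: V = pi * (DBH/200)^2 * H * ff
Radius = DBH/200 = 16.9/200 = 0.0845 m
Radius^2 = 0.0845^2 = 0.00714025 m^2
V = pi * 0.00714025 * 26.0 * 0.43
V = 0.251 m^3

0.251


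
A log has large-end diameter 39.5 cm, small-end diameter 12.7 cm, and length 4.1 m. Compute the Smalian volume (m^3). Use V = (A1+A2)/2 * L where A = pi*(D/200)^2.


Smalian: V = (A1 + A2)/2 * L,  A = pi*(D/200)^2
A1 = pi*(39.5/200)^2 = 0.122542 m^2
A2 = pi*(12.7/200)^2 = 0.012668 m^2
V = (0.122542+0.012668)/2*4.1 = 0.2772 m^3

0.2772


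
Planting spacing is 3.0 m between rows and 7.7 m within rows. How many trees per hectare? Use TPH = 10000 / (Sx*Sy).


Formula: TPH = 10000 m^2/ha / (spacing_x * spacing_y)
Area per tree = 3.0 m * 7.7 m = 23.1 m^2
TPH = 10000 / 23.1 = 433 trees/ha

433


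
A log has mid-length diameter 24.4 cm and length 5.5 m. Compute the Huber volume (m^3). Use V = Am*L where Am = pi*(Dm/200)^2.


Huber: V = Am * L,  Am = pi*(Dm/200)^2
Am = pi*(24.4/200)^2 = 0.046759 m^2
V = 0.046759*5.5 = 0.2572 m^3

0.2572


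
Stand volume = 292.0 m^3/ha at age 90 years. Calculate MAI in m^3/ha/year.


Formula: MAI = Total Volume / Stand Age
MAI = 292.0 m^3/ha / 90 years
MAI = 3.24 m^3/ha/year

3.24


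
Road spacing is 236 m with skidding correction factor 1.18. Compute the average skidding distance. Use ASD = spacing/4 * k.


Formula: ASD = (spacing / 4) * correction
Uncorrected distance = spacing / 4 = 236 / 4 = 59 m
ASD = 59 * 1.18 = 70 m

70


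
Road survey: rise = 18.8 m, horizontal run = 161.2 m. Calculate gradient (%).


Formula: Gradient = rise / run * 100
Gradient = 18.8 / 161.2 * 100 = 11.7%

11.7


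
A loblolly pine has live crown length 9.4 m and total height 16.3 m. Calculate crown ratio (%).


Formula: Crown Ratio = (Crown Length / Total Height) * 100
CR = (9.4 m / 16.3 m) * 100
CR = 0.5767 * 100 = 57.7%

57.7


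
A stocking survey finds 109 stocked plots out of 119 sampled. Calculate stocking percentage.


Formula: Stocking % = stocked plots / total plots * 100
Stocking = 109 / 119 * 100
Stocking = 0.916 * 100 = 91.6%

91.6


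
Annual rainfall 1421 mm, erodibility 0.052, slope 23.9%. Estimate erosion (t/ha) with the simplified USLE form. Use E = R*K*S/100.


Formula: E = R * K * S / 100  (simplified USLE)
R * K = 1421 * 0.052 = 73.892
E = 73.892 * 23.9 / 100 = 17.66 t/ha

17.66


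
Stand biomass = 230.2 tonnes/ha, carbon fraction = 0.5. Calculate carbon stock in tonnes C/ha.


Formula: Carbon Stock = Biomass * Carbon Fraction
C = 230.2 t/ha * 0.5
C = 115.1 t C/ha

115.1


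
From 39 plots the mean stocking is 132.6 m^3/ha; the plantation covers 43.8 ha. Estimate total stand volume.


Formula: Total Volume = Mean Volume per ha * Total Area
Total Volume = 132.6 m^3/ha * 43.8 ha
Total Volume = 5808 m^3

5808


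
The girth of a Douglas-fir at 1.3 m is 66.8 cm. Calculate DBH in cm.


Formula: DBH = C / pi
DBH = 66.8 / pi
pi = 3.14159...
DBH = 21.3 cm

21.3


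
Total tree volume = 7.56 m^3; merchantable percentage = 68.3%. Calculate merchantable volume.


Formula: MV = V_total * (merchantable_pct / 100)
Merchantable fraction = 68.3% / 100 = 0.683
MV = 7.56 m^3 * 0.683 = 5.163 m^3

5.163


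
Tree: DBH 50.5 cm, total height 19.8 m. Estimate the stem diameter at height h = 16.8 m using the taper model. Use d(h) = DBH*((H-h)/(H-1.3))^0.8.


Taper: d(h) = DBH * ((H - h) / (H - 1.3))^0.8
Numerator = H - h = 19.8 - 16.8 = 3.0 m
Denominator = H - 1.3 = 19.8 - 1.3 = 18.5 m
Ratio = 3.0 / 18.5 = 0.16216
d = 50.5 * 0.16216^0.8 = 11.8 cm

11.8
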